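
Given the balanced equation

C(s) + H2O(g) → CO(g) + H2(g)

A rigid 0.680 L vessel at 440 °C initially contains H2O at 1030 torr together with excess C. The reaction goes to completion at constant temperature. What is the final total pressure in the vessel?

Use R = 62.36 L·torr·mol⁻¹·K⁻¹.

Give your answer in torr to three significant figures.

Rigid vessel, constant T ⇒ P scales with total gas moles (1 → 2).
P_final = (2/1) × 1030 = 2060 torr

2060 torr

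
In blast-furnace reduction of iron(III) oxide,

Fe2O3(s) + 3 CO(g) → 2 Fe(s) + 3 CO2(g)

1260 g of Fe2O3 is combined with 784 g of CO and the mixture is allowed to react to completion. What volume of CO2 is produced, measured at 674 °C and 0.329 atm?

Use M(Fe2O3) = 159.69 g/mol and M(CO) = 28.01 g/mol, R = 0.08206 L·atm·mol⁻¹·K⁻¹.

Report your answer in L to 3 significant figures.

n(Fe2O3) = 1260 / 159.69 = 7.890 mol
n(CO) = 784 / 28.01 = 27.99 mol
For 7.890 mol Fe2O3, stoichiometry requires (3/1) × 7.890 = 23.67 mol CO; 27.99 mol is available, so Fe2O3 is limiting.
n(CO2) = (3/1) × 7.890 = 23.67 mol
V(CO2) = nRT/P = 23.67 × 0.08206 × 947.15 / 0.329 = 5592 L

5590 L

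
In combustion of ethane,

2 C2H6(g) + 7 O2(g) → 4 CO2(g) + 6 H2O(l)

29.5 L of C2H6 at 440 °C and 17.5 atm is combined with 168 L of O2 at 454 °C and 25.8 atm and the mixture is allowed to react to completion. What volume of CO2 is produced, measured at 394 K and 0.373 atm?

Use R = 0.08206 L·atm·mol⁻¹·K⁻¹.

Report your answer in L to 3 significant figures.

n(C2H6) = PV/RT = (17.5 × 29.5) / (0.08206 × 713.15) = 8.822 mol
n(O2) = PV/RT = (25.8 × 168) / (0.08206 × 727.15) = 72.64 mol
For 8.822 mol C2H6, stoichiometry requires (7/2) × 8.822 = 30.88 mol O2; 72.64 mol is available, so C2H6 is limiting.
n(CO2) = (4/2) × 8.822 = 17.64 mol
V(CO2) = nRT/P = 17.64 × 0.08206 × 394 / 0.373 = 1529 L

1530 L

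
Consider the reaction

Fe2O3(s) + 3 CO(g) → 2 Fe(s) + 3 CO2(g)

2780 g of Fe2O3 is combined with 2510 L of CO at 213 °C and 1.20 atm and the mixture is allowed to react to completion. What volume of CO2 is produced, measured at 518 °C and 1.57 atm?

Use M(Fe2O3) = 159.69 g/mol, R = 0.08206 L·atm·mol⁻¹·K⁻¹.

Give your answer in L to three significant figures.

2160 L

n(Fe2O3) = 2780 / 159.69 = 17.41 mol
n(CO) = PV/RT = (1.20 × 2510) / (0.08206 × 486.15) = 75.50 mol
For 17.41 mol Fe2O3, stoichiometry requires (3/1) × 17.41 = 52.23 mol CO; 75.50 mol is available, so Fe2O3 is limiting.
n(CO2) = (3/1) × 17.41 = 52.23 mol
V(CO2) = nRT/P = 52.23 × 0.08206 × 791.15 / 1.57 = 2160 L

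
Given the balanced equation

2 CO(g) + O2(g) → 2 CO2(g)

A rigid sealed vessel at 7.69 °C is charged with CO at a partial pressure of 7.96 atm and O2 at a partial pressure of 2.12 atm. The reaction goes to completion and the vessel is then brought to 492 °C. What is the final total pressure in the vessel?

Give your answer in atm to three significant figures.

Because the vessel is rigid and T is held at 7.69 °C, work the stoichiometry in partial pressures (P_i = n_iRT/V).
P(O2) required for 7.96 atm of CO = (1/2) × 7.96 = 3.980 atm; available 2.12 atm, so O2 is limiting.
P(CO) remaining = 7.96 − (2/1) × 2.12 = 3.720 atm
P(gaseous products) = (2)/1 × 2.12 = 4.240 atm
P_total at 7.69 °C = 3.720 + 4.240 = 7.960 atm
Scaling to 492 °C: P = 7.960 × 765.15/280.84 = 21.69 atm

21.7 atm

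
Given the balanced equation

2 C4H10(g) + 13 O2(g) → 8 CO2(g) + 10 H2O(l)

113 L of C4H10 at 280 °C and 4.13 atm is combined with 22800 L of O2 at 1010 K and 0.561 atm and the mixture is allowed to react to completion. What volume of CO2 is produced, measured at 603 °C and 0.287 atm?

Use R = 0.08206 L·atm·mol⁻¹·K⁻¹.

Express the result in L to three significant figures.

n(C4H10) = PV/RT = (4.13 × 113) / (0.08206 × 553.15) = 10.28 mol
n(O2) = PV/RT = (0.561 × 22800) / (0.08206 × 1010) = 154.3 mol
For 10.28 mol C4H10, stoichiometry requires (13/2) × 10.28 = 66.82 mol O2; 154.3 mol is available, so C4H10 is limiting.
n(CO2) = (8/2) × 10.28 = 41.12 mol
V(CO2) = nRT/P = 41.12 × 0.08206 × 876.15 / 0.287 = 10300 L

10300 L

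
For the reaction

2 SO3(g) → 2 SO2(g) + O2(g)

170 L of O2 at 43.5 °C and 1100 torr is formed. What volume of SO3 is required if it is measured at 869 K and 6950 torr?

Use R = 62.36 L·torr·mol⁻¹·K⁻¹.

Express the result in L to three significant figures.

148 L

n(O2) = PV/RT = (1100 × 170) / (62.36 × 316.65) = 9.470 mol
n(SO3) = (2/1) × 9.470 = 18.94 mol
V = nRT/P = 18.94 × 62.36 × 869 / 6950 = 147.7 L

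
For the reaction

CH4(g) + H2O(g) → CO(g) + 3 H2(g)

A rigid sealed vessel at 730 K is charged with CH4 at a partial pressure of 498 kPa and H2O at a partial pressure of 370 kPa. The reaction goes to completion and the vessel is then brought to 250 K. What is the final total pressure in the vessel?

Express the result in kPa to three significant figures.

With V and T fixed, P_i ∝ n_i, so the mole ratios apply directly to partial pressures at 730 K.
P(H2O) required for 498 kPa of CH4 = (1/1) × 498 = 498.0 kPa; available 370 kPa, so H2O is limiting.
P(CH4) remaining = 498 − (1/1) × 370 = 128.0 kPa
P(gaseous products) = (1+3)/1 × 370 = 1480 kPa
P_total at 730 K = 128.0 + 1480 = 1608 kPa
Scaling to 250 K: P = 1608 × 250/730 = 550.7 kPa

551 kPa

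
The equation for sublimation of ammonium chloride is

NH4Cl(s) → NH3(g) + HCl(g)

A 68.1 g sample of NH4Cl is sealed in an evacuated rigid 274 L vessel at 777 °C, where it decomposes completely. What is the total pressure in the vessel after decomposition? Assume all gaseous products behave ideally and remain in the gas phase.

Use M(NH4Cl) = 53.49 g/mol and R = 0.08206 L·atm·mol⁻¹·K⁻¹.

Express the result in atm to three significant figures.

0.801 atm

n(NH4Cl) = 68.1 / 53.49 = 1.273 mol
n(gas produced) = (2/1) × 1.273 = 2.546 mol
P = nRT/V = 2.546 × 0.08206 × 1050.15 / 274 = 0.8007 atm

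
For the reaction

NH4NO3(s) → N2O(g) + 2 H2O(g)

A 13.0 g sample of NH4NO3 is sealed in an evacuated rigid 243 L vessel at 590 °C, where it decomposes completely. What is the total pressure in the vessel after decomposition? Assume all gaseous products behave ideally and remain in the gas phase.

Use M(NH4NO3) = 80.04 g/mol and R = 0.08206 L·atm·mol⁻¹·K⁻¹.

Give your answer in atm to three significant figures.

n(NH4NO3) = 13.0 / 80.04 = 0.1624 mol
n(gas produced) = (3/1) × 0.1624 = 0.4872 mol
P = nRT/V = 0.4872 × 0.08206 × 863.15 / 243 = 0.1420 atm

0.142 atm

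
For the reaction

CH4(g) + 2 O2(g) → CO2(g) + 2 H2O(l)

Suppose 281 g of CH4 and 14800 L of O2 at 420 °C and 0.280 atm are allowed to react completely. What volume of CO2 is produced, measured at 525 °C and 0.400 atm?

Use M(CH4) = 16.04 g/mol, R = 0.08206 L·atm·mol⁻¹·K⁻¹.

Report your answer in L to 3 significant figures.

2870 L

n(CH4) = 281 / 16.04 = 17.52 mol
n(O2) = PV/RT = (0.280 × 14800) / (0.08206 × 693.15) = 72.86 mol
For 17.52 mol CH4, stoichiometry requires (2/1) × 17.52 = 35.04 mol O2; 72.86 mol is available, so CH4 is limiting.
n(CO2) = (1/1) × 17.52 = 17.52 mol
V(CO2) = nRT/P = 17.52 × 0.08206 × 798.15 / 0.400 = 2869 L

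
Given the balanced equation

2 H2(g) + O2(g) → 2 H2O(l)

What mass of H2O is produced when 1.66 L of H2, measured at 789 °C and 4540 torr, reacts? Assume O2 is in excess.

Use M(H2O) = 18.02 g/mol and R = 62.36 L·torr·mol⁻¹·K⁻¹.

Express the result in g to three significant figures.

2.05 g

n(H2) = PV/RT = (4540 × 1.66) / (62.36 × 1062.15) = 0.1138 mol
n(H2O) = (2/2) × 0.1138 = 0.1138 mol
m(H2O) = 0.1138 × 18.02 = 2.051 g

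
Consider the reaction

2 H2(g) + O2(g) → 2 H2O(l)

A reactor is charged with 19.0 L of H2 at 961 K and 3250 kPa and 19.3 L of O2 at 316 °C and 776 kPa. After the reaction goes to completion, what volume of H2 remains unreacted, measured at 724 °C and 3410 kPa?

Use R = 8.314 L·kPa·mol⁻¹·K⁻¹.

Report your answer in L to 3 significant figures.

n(H2) = PV/RT = (3250 × 19.0) / (8.314 × 961) = 7.729 mol
n(O2) = PV/RT = (776 × 19.3) / (8.314 × 589.15) = 3.058 mol
For 7.729 mol H2, stoichiometry requires (1/2) × 7.729 = 3.865 mol O2; 3.058 mol is available, so O2 is limiting.
n(H2) consumed = (2/1) × 3.058 = 6.116 mol; remaining = 7.729 − 6.116 = 1.613 mol
V(H2) = nRT/P = 1.613 × 8.314 × 997.15 / 3410 = 3.921 L

3.92 L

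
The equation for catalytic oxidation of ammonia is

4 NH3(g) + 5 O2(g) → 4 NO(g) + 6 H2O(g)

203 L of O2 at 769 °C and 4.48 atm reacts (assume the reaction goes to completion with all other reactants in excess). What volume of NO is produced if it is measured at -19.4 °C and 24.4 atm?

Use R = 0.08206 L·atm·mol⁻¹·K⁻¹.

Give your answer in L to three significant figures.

n(O2) = PV/RT = (4.48 × 203) / (0.08206 × 1042.15) = 10.63 mol
n(NO) = (4/5) × 10.63 = 8.504 mol
V = nRT/P = 8.504 × 0.08206 × 253.75 / 24.4 = 7.257 L

7.26 L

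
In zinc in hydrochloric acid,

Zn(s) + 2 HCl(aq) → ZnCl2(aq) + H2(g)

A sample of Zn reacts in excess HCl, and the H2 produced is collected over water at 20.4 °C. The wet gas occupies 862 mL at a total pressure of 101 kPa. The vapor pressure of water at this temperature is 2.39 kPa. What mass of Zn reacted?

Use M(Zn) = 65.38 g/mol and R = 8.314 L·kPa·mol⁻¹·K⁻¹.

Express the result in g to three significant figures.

P(H2) = 101 − 2.39 = 98.61 kPa
n(H2) = PV/RT = (98.61 × 0.8620) / (8.314 × 293.55) = 0.03483 mol
n(Zn) = (1/1) × 0.03483 = 0.03483 mol
m(Zn) = 0.03483 × 65.38 = 2.277 g

2.28 g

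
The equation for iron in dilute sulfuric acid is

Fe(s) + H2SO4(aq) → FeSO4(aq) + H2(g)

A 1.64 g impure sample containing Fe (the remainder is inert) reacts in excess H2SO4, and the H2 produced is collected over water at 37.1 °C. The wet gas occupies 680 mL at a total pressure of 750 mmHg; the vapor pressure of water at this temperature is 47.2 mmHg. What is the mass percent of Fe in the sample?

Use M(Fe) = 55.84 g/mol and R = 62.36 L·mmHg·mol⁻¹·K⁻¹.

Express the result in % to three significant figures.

84.1 %

P(H2) = 750 − 47.2 = 702.8 mmHg
n(H2) = PV/RT = (702.8 × 0.6800) / (62.36 × 310.25) = 0.02470 mol
n(Fe) = (1/1) × 0.02470 = 0.02470 mol
m(Fe) = 0.02470 × 55.84 = 1.379 g
%Fe = 1.379 / 1.64 × 100 = 84.09%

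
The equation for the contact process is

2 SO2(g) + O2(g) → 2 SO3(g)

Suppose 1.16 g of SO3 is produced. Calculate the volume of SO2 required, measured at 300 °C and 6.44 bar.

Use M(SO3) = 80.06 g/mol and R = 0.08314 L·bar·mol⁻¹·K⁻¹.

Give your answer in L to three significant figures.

0.107 L

n(SO3) = 1.160 / 80.06 = 0.01449 mol
n(SO2) = (2/2) × 0.01449 = 0.01449 mol
V = nRT/P = 0.01449 × 0.08314 × 573.15 / 6.44 = 0.1072 L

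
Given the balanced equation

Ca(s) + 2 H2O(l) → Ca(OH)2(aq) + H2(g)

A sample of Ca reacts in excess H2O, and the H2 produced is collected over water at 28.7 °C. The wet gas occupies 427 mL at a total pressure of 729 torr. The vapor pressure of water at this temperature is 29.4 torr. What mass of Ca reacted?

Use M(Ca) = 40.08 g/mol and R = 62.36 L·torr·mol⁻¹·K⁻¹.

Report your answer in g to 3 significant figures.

P(H2) = 729 − 29.4 = 699.6 torr
n(H2) = PV/RT = (699.6 × 0.4270) / (62.36 × 301.85) = 0.01587 mol
n(Ca) = (1/1) × 0.01587 = 0.01587 mol
m(Ca) = 0.01587 × 40.08 = 0.6361 g

0.636 g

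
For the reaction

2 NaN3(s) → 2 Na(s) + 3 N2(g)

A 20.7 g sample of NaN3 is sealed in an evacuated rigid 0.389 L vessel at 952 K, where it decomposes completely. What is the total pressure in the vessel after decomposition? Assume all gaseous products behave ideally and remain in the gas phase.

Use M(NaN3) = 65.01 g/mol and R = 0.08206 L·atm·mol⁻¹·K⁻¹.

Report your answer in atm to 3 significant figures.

n(NaN3) = 20.7 / 65.01 = 0.3184 mol
n(gas produced) = (3/2) × 0.3184 = 0.4776 mol
P = nRT/V = 0.4776 × 0.08206 × 952 / 0.389 = 95.91 atm

95.9 atm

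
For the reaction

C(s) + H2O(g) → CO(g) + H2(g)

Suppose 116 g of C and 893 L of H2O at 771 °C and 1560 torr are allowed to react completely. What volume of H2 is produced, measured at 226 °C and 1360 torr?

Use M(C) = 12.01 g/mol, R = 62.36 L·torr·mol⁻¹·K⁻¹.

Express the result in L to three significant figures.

n(C) = 116 / 12.01 = 9.659 mol
n(H2O) = PV/RT = (1560 × 893) / (62.36 × 1044.15) = 21.39 mol
For 9.659 mol C, stoichiometry requires (1/1) × 9.659 = 9.659 mol H2O; 21.39 mol is available, so C is limiting.
n(H2) = (1/1) × 9.659 = 9.659 mol
V(H2) = nRT/P = 9.659 × 62.36 × 499.15 / 1360 = 221.1 L

221 L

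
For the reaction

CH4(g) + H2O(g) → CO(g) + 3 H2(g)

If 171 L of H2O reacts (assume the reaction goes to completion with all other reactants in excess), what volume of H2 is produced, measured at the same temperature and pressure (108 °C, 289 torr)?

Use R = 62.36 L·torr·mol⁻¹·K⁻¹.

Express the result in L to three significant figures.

At constant T and P, gas volumes are in the mole ratio: V(H2) = (3/1) × 171 = 513.0 L

513 L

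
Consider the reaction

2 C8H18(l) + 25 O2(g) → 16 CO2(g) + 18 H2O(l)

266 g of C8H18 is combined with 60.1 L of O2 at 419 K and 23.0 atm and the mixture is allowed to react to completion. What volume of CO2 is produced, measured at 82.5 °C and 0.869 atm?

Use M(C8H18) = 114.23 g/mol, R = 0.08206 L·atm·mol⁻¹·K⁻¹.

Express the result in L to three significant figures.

n(C8H18) = 266 / 114.23 = 2.329 mol
n(O2) = PV/RT = (23.0 × 60.1) / (0.08206 × 419) = 40.20 mol
For 2.329 mol C8H18, stoichiometry requires (25/2) × 2.329 = 29.11 mol O2; 40.20 mol is available, so C8H18 is limiting.
n(CO2) = (16/2) × 2.329 = 18.63 mol
V(CO2) = nRT/P = 18.63 × 0.08206 × 355.65 / 0.869 = 625.7 L

626 L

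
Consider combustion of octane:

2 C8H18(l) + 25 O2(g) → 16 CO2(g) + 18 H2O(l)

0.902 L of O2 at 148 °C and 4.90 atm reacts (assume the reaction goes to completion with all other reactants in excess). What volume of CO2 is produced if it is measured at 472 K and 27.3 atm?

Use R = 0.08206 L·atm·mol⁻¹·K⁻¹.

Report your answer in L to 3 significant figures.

0.116 L

n(O2) = PV/RT = (4.90 × 0.902) / (0.08206 × 421.15) = 0.1279 mol
n(CO2) = (16/25) × 0.1279 = 0.08186 mol
V = nRT/P = 0.08186 × 0.08206 × 472 / 27.3 = 0.1161 L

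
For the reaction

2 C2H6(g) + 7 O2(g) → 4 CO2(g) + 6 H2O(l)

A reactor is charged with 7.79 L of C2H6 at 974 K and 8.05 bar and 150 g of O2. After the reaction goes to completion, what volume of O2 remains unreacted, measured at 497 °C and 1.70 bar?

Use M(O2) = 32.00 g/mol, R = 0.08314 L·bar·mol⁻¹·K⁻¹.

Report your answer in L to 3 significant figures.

74.5 L

n(C2H6) = PV/RT = (8.05 × 7.79) / (0.08314 × 974) = 0.7744 mol
n(O2) = 150 / 32.00 = 4.688 mol
For 0.7744 mol C2H6, stoichiometry requires (7/2) × 0.7744 = 2.710 mol O2; 4.688 mol is available, so C2H6 is limiting.
n(O2) consumed = (7/2) × 0.7744 = 2.710 mol; remaining = 4.688 − 2.710 = 1.978 mol
V(O2) = nRT/P = 1.978 × 0.08314 × 770.15 / 1.70 = 74.50 L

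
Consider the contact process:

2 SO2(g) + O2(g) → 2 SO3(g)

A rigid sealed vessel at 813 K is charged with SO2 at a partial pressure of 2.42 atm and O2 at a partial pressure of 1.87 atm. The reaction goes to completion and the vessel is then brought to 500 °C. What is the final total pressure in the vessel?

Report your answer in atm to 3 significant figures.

2.93 atm

At constant V, partial pressures at 813 K are proportional to moles, so apply stoichiometry directly to pressures.
P(O2) required for 2.42 atm of SO2 = (1/2) × 2.42 = 1.210 atm; available 1.87 atm, so SO2 is limiting.
P(O2) remaining = 1.87 − (1/2) × 2.42 = 0.6600 atm
P(gaseous products) = (2)/2 × 2.42 = 2.420 atm
P_total at 813 K = 0.6600 + 2.420 = 3.080 atm
Scaling to 500 °C: P = 3.080 × 773.15/813 = 2.929 atm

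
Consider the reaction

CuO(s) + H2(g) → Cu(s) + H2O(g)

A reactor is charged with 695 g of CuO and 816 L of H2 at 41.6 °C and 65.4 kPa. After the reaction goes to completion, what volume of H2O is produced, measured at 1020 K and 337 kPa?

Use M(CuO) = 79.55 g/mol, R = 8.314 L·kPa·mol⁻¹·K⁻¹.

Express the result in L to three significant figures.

n(CuO) = 695 / 79.55 = 8.737 mol
n(H2) = PV/RT = (65.4 × 816) / (8.314 × 314.75) = 20.39 mol
For 8.737 mol CuO, stoichiometry requires (1/1) × 8.737 = 8.737 mol H2; 20.39 mol is available, so CuO is limiting.
n(H2O) = (1/1) × 8.737 = 8.737 mol
V(H2O) = nRT/P = 8.737 × 8.314 × 1020 / 337 = 219.9 L

220 L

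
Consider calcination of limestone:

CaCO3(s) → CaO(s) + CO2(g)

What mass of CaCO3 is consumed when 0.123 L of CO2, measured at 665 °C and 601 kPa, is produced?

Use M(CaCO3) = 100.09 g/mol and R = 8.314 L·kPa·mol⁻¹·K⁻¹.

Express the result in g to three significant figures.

0.949 g

n(CO2) = PV/RT = (601 × 0.123) / (8.314 × 938.15) = 0.009478 mol
n(CaCO3) = (1/1) × 0.009478 = 0.009478 mol
m(CaCO3) = 0.009478 × 100.09 = 0.9487 g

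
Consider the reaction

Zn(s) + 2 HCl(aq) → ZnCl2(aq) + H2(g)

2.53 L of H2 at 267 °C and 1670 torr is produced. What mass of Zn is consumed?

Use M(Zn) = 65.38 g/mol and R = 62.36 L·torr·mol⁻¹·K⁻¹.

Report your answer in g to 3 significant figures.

n(H2) = PV/RT = (1670 × 2.53) / (62.36 × 540.15) = 0.1254 mol
n(Zn) = (1/1) × 0.1254 = 0.1254 mol
m(Zn) = 0.1254 × 65.38 = 8.199 g

8.20 g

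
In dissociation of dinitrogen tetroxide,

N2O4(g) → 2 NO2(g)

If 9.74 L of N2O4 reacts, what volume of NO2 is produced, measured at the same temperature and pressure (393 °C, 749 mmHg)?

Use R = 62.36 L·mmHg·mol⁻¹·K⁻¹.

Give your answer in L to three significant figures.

19.5 L

At constant T and P, gas volumes are in the mole ratio: V(NO2) = (2/1) × 9.74 = 19.48 L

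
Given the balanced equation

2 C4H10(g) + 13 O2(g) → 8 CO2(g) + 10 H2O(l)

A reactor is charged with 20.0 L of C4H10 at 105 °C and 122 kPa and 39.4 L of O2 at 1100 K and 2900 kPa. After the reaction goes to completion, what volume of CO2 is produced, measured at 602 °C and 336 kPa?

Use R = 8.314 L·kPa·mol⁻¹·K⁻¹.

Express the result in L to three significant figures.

n(C4H10) = PV/RT = (122 × 20.0) / (8.314 × 378.15) = 0.7761 mol
n(O2) = PV/RT = (2900 × 39.4) / (8.314 × 1100) = 12.49 mol
For 0.7761 mol C4H10, stoichiometry requires (13/2) × 0.7761 = 5.045 mol O2; 12.49 mol is available, so C4H10 is limiting.
n(CO2) = (8/2) × 0.7761 = 3.104 mol
V(CO2) = nRT/P = 3.104 × 8.314 × 875.15 / 336 = 67.22 L

67.2 L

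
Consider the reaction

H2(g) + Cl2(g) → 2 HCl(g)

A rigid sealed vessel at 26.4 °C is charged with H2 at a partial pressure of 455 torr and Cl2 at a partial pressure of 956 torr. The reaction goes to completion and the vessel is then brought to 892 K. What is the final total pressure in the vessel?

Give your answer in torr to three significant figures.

4200 torr

With V and T fixed, P_i ∝ n_i, so the mole ratios apply directly to partial pressures at 26.4 °C.
P(Cl2) required for 455 torr of H2 = (1/1) × 455 = 455.0 torr; available 956 torr, so H2 is limiting.
P(Cl2) remaining = 956 − (1/1) × 455 = 501.0 torr
P(gaseous products) = (2)/1 × 455 = 910.0 torr
P_total at 26.4 °C = 501.0 + 910.0 = 1411 torr
Scaling to 892 K: P = 1411 × 892/299.55 = 4202 torr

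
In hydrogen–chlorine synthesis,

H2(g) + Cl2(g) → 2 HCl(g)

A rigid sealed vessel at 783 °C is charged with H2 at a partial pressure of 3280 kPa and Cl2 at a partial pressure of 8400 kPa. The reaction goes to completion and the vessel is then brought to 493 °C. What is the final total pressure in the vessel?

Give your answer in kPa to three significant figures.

Because the vessel is rigid and T is held at 783 °C, work the stoichiometry in partial pressures (P_i = n_iRT/V).
P(Cl2) required for 3280 kPa of H2 = (1/1) × 3280 = 3280 kPa; available 8400 kPa, so H2 is limiting.
P(Cl2) remaining = 8400 − (1/1) × 3280 = 5120 kPa
P(gaseous products) = (2)/1 × 3280 = 6560 kPa
P_total at 783 °C = 5120 + 6560 = 11680 kPa
Scaling to 493 °C: P = 11680 × 766.15/1056.15 = 8473 kPa

8470 kPa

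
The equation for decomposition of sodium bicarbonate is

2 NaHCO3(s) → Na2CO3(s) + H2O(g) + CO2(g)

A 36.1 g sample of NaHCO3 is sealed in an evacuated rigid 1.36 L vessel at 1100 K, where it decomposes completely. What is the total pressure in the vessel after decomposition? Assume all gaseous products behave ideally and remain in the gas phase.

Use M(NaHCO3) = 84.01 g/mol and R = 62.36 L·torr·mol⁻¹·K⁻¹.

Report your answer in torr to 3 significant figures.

21700 torr

n(NaHCO3) = 36.1 / 84.01 = 0.4297 mol
n(gas produced) = (2/2) × 0.4297 = 0.4297 mol
P = nRT/V = 0.4297 × 62.36 × 1100 / 1.36 = 21670 torr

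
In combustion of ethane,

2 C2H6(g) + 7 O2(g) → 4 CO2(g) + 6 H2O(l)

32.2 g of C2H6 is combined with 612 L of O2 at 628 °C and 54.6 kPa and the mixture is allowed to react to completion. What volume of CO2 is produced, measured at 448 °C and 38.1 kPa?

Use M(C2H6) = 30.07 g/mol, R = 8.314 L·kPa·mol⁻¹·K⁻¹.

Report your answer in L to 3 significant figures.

337 L

n(C2H6) = 32.2 / 30.07 = 1.071 mol
n(O2) = PV/RT = (54.6 × 612) / (8.314 × 901.15) = 4.460 mol
For 1.071 mol C2H6, stoichiometry requires (7/2) × 1.071 = 3.748 mol O2; 4.460 mol is available, so C2H6 is limiting.
n(CO2) = (4/2) × 1.071 = 2.142 mol
V(CO2) = nRT/P = 2.142 × 8.314 × 721.15 / 38.1 = 337.1 L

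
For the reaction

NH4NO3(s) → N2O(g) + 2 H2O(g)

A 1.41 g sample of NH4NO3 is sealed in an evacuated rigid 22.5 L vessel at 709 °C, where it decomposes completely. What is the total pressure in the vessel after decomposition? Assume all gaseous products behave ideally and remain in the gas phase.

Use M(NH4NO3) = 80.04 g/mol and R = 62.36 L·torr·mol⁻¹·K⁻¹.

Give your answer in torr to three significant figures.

144 torr

n(NH4NO3) = 1.41 / 80.04 = 0.01762 mol
n(gas produced) = (3/1) × 0.01762 = 0.05286 mol
P = nRT/V = 0.05286 × 62.36 × 982.15 / 22.5 = 143.9 torr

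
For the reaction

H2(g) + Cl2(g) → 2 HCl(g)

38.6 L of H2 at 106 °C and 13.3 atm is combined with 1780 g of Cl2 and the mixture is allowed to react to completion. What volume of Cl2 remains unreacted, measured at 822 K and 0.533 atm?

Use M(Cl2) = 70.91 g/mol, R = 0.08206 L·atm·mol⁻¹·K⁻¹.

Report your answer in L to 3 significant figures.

n(H2) = PV/RT = (13.3 × 38.6) / (0.08206 × 379.15) = 16.50 mol
n(Cl2) = 1780 / 70.91 = 25.10 mol
For 16.50 mol H2, stoichiometry requires (1/1) × 16.50 = 16.50 mol Cl2; 25.10 mol is available, so H2 is limiting.
n(Cl2) consumed = (1/1) × 16.50 = 16.50 mol; remaining = 25.10 − 16.50 = 8.600 mol
V(Cl2) = nRT/P = 8.600 × 0.08206 × 822 / 0.533 = 1088 L

1090 L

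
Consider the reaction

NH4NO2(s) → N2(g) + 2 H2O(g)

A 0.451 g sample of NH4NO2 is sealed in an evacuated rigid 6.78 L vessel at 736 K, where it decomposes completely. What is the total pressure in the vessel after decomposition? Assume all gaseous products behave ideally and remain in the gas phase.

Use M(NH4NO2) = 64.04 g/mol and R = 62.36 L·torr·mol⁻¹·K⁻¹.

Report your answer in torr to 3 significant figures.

n(NH4NO2) = 0.451 / 64.04 = 0.007042 mol
n(gas produced) = (3/1) × 0.007042 = 0.02113 mol
P = nRT/V = 0.02113 × 62.36 × 736 / 6.78 = 143.0 torr

143 torr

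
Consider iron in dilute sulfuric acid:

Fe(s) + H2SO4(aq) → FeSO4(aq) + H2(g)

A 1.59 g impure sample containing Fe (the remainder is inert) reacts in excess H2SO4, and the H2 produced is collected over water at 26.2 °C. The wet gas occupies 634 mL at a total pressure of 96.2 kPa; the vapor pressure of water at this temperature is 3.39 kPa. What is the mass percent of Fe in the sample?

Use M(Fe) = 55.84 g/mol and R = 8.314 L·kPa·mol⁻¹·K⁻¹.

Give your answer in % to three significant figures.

83.0 %

P(H2) = 96.2 − 3.39 = 92.81 kPa
n(H2) = PV/RT = (92.81 × 0.6340) / (8.314 × 299.35) = 0.02364 mol
n(Fe) = (1/1) × 0.02364 = 0.02364 mol
m(Fe) = 0.02364 × 55.84 = 1.320 g
%Fe = 1.320 / 1.59 × 100 = 83.02%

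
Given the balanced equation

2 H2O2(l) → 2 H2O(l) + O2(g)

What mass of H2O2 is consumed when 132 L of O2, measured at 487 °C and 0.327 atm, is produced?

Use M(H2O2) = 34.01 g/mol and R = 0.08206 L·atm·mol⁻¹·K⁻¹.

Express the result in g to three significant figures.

n(O2) = PV/RT = (0.327 × 132) / (0.08206 × 760.15) = 0.6920 mol
n(H2O2) = (2/1) × 0.6920 = 1.384 mol
m(H2O2) = 1.384 × 34.01 = 47.07 g

47.1 g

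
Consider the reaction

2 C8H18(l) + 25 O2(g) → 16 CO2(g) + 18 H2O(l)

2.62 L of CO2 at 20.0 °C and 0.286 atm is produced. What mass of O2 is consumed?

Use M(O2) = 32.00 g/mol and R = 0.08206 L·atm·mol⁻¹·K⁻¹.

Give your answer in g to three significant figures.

1.56 g

n(CO2) = PV/RT = (0.286 × 2.62) / (0.08206 × 293.15) = 0.03115 mol
n(O2) = (25/16) × 0.03115 = 0.04867 mol
m(O2) = 0.04867 × 32.00 = 1.557 g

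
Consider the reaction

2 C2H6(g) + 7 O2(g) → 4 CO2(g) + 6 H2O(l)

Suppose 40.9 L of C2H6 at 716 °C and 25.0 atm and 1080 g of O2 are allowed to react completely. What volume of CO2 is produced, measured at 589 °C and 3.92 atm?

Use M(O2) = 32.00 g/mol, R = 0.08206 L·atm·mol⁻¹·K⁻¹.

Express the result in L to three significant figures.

n(C2H6) = PV/RT = (25.0 × 40.9) / (0.08206 × 989.15) = 12.60 mol
n(O2) = 1080 / 32.00 = 33.75 mol
For 12.60 mol C2H6, stoichiometry requires (7/2) × 12.60 = 44.10 mol O2; 33.75 mol is available, so O2 is limiting.
n(CO2) = (4/7) × 33.75 = 19.29 mol
V(CO2) = nRT/P = 19.29 × 0.08206 × 862.15 / 3.92 = 348.1 L

348 L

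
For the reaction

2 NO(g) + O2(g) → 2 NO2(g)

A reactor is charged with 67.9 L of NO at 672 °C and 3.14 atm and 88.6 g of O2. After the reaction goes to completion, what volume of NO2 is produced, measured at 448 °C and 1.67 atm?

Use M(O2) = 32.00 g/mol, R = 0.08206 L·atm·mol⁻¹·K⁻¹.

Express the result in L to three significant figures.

97.4 L

n(NO) = PV/RT = (3.14 × 67.9) / (0.08206 × 945.15) = 2.749 mol
n(O2) = 88.6 / 32.00 = 2.769 mol
For 2.749 mol NO, stoichiometry requires (1/2) × 2.749 = 1.375 mol O2; 2.769 mol is available, so NO is limiting.
n(NO2) = (2/2) × 2.749 = 2.749 mol
V(NO2) = nRT/P = 2.749 × 0.08206 × 721.15 / 1.67 = 97.41 L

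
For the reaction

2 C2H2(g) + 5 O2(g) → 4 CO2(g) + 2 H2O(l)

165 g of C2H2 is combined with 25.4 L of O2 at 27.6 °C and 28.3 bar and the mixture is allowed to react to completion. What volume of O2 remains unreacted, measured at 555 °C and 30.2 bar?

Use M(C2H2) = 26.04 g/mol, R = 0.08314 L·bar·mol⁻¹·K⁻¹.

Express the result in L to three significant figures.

n(C2H2) = 165 / 26.04 = 6.336 mol
n(O2) = PV/RT = (28.3 × 25.4) / (0.08314 × 300.75) = 28.75 mol
For 6.336 mol C2H2, stoichiometry requires (5/2) × 6.336 = 15.84 mol O2; 28.75 mol is available, so C2H2 is limiting.
n(O2) consumed = (5/2) × 6.336 = 15.84 mol; remaining = 28.75 − 15.84 = 12.91 mol
V(O2) = nRT/P = 12.91 × 0.08314 × 828.15 / 30.2 = 29.43 L

29.4 L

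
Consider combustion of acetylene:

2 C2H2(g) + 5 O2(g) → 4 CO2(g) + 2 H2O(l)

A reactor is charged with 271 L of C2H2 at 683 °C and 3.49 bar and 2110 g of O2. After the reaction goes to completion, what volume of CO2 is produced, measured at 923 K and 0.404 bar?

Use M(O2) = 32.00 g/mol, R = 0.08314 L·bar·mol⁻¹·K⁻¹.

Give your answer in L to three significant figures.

n(C2H2) = PV/RT = (3.49 × 271) / (0.08314 × 956.15) = 11.90 mol
n(O2) = 2110 / 32.00 = 65.94 mol
For 11.90 mol C2H2, stoichiometry requires (5/2) × 11.90 = 29.75 mol O2; 65.94 mol is available, so C2H2 is limiting.
n(CO2) = (4/2) × 11.90 = 23.80 mol
V(CO2) = nRT/P = 23.80 × 0.08314 × 923 / 0.404 = 4521 L

4520 L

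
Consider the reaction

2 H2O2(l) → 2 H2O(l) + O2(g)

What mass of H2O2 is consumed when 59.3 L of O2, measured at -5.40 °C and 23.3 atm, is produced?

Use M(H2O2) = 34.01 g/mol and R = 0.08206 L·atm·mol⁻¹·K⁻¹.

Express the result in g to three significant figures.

n(O2) = PV/RT = (23.3 × 59.3) / (0.08206 × 267.75) = 62.89 mol
n(H2O2) = (2/1) × 62.89 = 125.8 mol
m(H2O2) = 125.8 × 34.01 = 4278 g

4280 g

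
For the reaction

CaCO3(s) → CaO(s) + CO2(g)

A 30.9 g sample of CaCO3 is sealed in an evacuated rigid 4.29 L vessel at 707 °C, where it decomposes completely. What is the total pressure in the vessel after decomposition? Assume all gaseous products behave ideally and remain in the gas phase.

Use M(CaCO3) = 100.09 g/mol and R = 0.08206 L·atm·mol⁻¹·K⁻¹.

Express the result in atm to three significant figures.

5.79 atm

n(CaCO3) = 30.9 / 100.09 = 0.3087 mol
n(gas produced) = (1/1) × 0.3087 = 0.3087 mol
P = nRT/V = 0.3087 × 0.08206 × 980.15 / 4.29 = 5.788 atm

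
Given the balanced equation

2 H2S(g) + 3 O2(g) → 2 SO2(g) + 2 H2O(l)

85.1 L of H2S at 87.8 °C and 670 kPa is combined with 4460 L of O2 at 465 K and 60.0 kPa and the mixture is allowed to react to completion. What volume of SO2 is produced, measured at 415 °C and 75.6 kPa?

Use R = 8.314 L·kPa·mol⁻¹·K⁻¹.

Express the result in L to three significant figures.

1440 L

n(H2S) = PV/RT = (670 × 85.1) / (8.314 × 360.95) = 19.00 mol
n(O2) = PV/RT = (60.0 × 4460) / (8.314 × 465) = 69.22 mol
For 19.00 mol H2S, stoichiometry requires (3/2) × 19.00 = 28.50 mol O2; 69.22 mol is available, so H2S is limiting.
n(SO2) = (2/2) × 19.00 = 19.00 mol
V(SO2) = nRT/P = 19.00 × 8.314 × 688.15 / 75.6 = 1438 L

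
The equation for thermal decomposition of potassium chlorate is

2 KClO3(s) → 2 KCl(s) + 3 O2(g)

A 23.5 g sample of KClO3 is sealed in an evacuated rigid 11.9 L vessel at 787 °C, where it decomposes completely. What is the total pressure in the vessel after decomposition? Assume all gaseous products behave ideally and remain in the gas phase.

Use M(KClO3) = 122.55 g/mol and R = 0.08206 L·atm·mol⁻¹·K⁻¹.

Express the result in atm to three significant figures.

n(KClO3) = 23.5 / 122.55 = 0.1918 mol
n(gas produced) = (3/2) × 0.1918 = 0.2877 mol
P = nRT/V = 0.2877 × 0.08206 × 1060.15 / 11.9 = 2.103 atm

2.10 atm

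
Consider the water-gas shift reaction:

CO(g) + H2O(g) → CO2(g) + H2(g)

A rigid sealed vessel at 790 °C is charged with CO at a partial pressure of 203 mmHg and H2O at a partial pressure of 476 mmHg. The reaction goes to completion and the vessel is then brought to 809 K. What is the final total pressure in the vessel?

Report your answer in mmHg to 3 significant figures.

517 mmHg

At constant V, partial pressures at 790 °C are proportional to moles, so apply stoichiometry directly to pressures.
P(H2O) required for 203 mmHg of CO = (1/1) × 203 = 203.0 mmHg; available 476 mmHg, so CO is limiting.
P(H2O) remaining = 476 − (1/1) × 203 = 273.0 mmHg
P(gaseous products) = (1+1)/1 × 203 = 406.0 mmHg
P_total at 790 °C = 273.0 + 406.0 = 679.0 mmHg
Scaling to 809 K: P = 679.0 × 809/1063.15 = 516.7 mmHg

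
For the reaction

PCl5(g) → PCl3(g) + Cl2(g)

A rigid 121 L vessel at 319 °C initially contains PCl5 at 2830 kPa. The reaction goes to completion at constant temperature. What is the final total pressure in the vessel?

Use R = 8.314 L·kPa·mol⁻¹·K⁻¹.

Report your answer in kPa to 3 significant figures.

Rigid vessel, constant T ⇒ P scales with total gas moles (1 → 2).
P_final = (2/1) × 2830 = 5660 kPa

5660 kPa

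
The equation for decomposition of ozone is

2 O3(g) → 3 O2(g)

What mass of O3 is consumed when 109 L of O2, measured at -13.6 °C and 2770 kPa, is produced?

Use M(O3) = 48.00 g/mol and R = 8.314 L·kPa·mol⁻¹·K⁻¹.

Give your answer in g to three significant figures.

4480 g

n(O2) = PV/RT = (2770 × 109) / (8.314 × 259.55) = 139.9 mol
n(O3) = (2/3) × 139.9 = 93.27 mol
m(O3) = 93.27 × 48.00 = 4477 g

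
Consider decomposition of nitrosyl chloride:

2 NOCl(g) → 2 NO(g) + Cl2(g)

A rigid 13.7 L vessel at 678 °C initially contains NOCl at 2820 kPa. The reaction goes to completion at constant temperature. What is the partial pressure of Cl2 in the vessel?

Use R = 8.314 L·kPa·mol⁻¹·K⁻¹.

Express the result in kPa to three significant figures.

1410 kPa

n(NOCl)₀ = PV/RT = (2820 × 13.7) / (8.314 × 951.15) = 4.886 mol
n(Cl2) = (1/2) × 4.886 = 2.443 mol
P(Cl2) = nRT/V = 2.443 × 8.314 × 951.15 / 13.7 = 1410 kPa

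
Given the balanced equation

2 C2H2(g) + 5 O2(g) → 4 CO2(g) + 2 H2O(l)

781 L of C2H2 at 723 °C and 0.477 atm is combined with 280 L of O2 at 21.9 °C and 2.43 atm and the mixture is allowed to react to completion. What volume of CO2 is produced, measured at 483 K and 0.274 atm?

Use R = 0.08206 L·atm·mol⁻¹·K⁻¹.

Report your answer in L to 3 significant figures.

n(C2H2) = PV/RT = (0.477 × 781) / (0.08206 × 996.15) = 4.557 mol
n(O2) = PV/RT = (2.43 × 280) / (0.08206 × 295.05) = 28.10 mol
For 4.557 mol C2H2, stoichiometry requires (5/2) × 4.557 = 11.39 mol O2; 28.10 mol is available, so C2H2 is limiting.
n(CO2) = (4/2) × 4.557 = 9.114 mol
V(CO2) = nRT/P = 9.114 × 0.08206 × 483 / 0.274 = 1318 L

1320 L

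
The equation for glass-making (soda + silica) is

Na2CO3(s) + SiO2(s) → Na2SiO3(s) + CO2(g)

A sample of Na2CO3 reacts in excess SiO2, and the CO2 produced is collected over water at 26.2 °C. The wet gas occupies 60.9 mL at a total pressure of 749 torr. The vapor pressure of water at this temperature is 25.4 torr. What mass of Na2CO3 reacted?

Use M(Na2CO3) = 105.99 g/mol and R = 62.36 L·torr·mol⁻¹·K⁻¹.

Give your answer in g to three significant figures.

0.250 g

P(CO2) = 749 − 25.4 = 723.6 torr
n(CO2) = PV/RT = (723.6 × 0.06090) / (62.36 × 299.35) = 0.002361 mol
n(Na2CO3) = (1/1) × 0.002361 = 0.002361 mol
m(Na2CO3) = 0.002361 × 105.99 = 0.2502 g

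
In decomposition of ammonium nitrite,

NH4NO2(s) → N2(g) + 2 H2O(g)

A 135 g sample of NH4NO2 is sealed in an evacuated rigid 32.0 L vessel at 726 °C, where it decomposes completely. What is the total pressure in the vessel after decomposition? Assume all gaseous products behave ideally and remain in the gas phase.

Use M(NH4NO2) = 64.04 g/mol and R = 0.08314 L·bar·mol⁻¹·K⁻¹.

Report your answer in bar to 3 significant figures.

16.4 bar

n(NH4NO2) = 135 / 64.04 = 2.108 mol
n(gas produced) = (3/1) × 2.108 = 6.324 mol
P = nRT/V = 6.324 × 0.08314 × 999.15 / 32.0 = 16.42 bar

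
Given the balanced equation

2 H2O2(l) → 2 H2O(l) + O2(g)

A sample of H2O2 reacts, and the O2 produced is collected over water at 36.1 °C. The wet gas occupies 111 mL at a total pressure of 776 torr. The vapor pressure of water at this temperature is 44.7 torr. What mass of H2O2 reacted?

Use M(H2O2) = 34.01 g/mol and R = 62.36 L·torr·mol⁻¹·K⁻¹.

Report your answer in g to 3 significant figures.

P(O2) = 776 − 44.7 = 731.3 torr
n(O2) = PV/RT = (731.3 × 0.1110) / (62.36 × 309.25) = 0.004209 mol
n(H2O2) = (2/1) × 0.004209 = 0.008418 mol
m(H2O2) = 0.008418 × 34.01 = 0.2863 g

0.286 g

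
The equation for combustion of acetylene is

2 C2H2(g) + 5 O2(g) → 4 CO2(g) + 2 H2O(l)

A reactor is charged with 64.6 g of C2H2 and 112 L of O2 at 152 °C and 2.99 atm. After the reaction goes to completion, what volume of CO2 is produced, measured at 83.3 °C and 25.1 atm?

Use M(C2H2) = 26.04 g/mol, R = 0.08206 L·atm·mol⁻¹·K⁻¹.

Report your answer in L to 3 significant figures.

n(C2H2) = 64.6 / 26.04 = 2.481 mol
n(O2) = PV/RT = (2.99 × 112) / (0.08206 × 425.15) = 9.599 mol
For 2.481 mol C2H2, stoichiometry requires (5/2) × 2.481 = 6.202 mol O2; 9.599 mol is available, so C2H2 is limiting.
n(CO2) = (4/2) × 2.481 = 4.962 mol
V(CO2) = nRT/P = 4.962 × 0.08206 × 356.45 / 25.1 = 5.782 L

5.78 L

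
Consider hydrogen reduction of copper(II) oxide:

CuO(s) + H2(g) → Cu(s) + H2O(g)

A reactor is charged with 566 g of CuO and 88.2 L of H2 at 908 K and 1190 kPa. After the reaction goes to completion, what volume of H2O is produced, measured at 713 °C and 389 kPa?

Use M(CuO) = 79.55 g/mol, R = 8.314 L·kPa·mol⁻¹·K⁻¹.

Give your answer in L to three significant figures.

150 L

n(CuO) = 566 / 79.55 = 7.115 mol
n(H2) = PV/RT = (1190 × 88.2) / (8.314 × 908) = 13.90 mol
For 7.115 mol CuO, stoichiometry requires (1/1) × 7.115 = 7.115 mol H2; 13.90 mol is available, so CuO is limiting.
n(H2O) = (1/1) × 7.115 = 7.115 mol
V(H2O) = nRT/P = 7.115 × 8.314 × 986.15 / 389 = 150.0 L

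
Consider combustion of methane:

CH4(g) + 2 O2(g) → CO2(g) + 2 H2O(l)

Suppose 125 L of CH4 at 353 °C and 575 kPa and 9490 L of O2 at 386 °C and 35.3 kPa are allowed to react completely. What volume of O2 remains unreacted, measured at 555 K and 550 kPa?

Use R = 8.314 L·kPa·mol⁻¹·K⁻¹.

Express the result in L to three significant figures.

n(CH4) = PV/RT = (575 × 125) / (8.314 × 626.15) = 13.81 mol
n(O2) = PV/RT = (35.3 × 9490) / (8.314 × 659.15) = 61.13 mol
For 13.81 mol CH4, stoichiometry requires (2/1) × 13.81 = 27.62 mol O2; 61.13 mol is available, so CH4 is limiting.
n(O2) consumed = (2/1) × 13.81 = 27.62 mol; remaining = 61.13 − 27.62 = 33.51 mol
V(O2) = nRT/P = 33.51 × 8.314 × 555 / 550 = 281.1 L

281 L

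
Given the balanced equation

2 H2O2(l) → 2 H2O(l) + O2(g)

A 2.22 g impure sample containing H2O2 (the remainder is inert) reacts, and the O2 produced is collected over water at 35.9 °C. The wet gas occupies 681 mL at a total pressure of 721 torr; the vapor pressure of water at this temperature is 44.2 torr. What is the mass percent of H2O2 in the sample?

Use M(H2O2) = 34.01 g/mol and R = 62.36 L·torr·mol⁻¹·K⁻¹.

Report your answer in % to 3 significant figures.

P(O2) = 721 − 44.2 = 676.8 torr
n(O2) = PV/RT = (676.8 × 0.6810) / (62.36 × 309.05) = 0.02392 mol
n(H2O2) = (2/1) × 0.02392 = 0.04784 mol
m(H2O2) = 0.04784 × 34.01 = 1.627 g
%H2O2 = 1.627 / 2.22 × 100 = 73.29%

73.3 %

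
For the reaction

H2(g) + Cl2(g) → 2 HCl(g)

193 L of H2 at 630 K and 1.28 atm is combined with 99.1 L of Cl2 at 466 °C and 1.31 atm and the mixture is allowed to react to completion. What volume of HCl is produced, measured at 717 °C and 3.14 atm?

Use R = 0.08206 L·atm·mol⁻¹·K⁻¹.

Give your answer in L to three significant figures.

111 L

n(H2) = PV/RT = (1.28 × 193) / (0.08206 × 630) = 4.779 mol
n(Cl2) = PV/RT = (1.31 × 99.1) / (0.08206 × 739.15) = 2.140 mol
For 4.779 mol H2, stoichiometry requires (1/1) × 4.779 = 4.779 mol Cl2; 2.140 mol is available, so Cl2 is limiting.
n(HCl) = (2/1) × 2.140 = 4.280 mol
V(HCl) = nRT/P = 4.280 × 0.08206 × 990.15 / 3.14 = 110.8 L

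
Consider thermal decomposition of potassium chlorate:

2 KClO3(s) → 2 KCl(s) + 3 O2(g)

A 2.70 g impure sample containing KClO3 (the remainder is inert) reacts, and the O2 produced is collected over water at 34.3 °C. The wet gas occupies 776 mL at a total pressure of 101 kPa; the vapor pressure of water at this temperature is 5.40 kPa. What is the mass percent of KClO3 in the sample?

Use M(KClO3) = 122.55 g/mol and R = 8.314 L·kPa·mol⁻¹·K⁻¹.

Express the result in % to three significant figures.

P(O2) = 101 − 5.40 = 95.60 kPa
n(O2) = PV/RT = (95.60 × 0.7760) / (8.314 × 307.45) = 0.02902 mol
n(KClO3) = (2/3) × 0.02902 = 0.01935 mol
m(KClO3) = 0.01935 × 122.55 = 2.371 g
%KClO3 = 2.371 / 2.70 × 100 = 87.81%

87.8 %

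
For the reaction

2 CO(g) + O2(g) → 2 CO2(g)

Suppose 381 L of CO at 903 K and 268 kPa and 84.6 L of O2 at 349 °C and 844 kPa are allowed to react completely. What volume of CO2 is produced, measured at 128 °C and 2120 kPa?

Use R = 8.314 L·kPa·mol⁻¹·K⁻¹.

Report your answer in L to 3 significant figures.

n(CO) = PV/RT = (268 × 381) / (8.314 × 903) = 13.60 mol
n(O2) = PV/RT = (844 × 84.6) / (8.314 × 622.15) = 13.80 mol
For 13.60 mol CO, stoichiometry requires (1/2) × 13.60 = 6.800 mol O2; 13.80 mol is available, so CO is limiting.
n(CO2) = (2/2) × 13.60 = 13.60 mol
V(CO2) = nRT/P = 13.60 × 8.314 × 401.15 / 2120 = 21.40 L

21.4 L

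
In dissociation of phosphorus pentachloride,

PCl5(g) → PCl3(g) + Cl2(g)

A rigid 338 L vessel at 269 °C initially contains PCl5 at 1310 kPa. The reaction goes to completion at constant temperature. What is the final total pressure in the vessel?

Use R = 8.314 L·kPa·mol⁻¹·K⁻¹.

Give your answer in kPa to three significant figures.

2620 kPa

At constant T and V, P ∝ n(gas): 1 mol gas → 2 mol gas.
P_final = (2/1) × 1310 = 2620 kPa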